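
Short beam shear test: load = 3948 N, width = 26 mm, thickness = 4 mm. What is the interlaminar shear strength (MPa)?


ILSS = 3F/(4bh) = 3*3948/(4*26*4) = 28.47 MPa

28.47 MPa


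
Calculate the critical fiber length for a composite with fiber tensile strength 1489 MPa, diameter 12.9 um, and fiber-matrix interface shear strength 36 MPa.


Lc = sigma_f * d / (2 * tau_i) = 1489 * 12.9 / (2 * 36) = 266.8 um

266.8 um


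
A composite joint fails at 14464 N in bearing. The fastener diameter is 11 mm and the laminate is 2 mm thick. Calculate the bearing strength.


sigma_br = F/(d*h) = 14464/(11*2) = 657.5 MPa

657.5 MPa


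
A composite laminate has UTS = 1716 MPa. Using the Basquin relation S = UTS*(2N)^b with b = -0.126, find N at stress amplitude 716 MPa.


N = 0.5 * (S/UTS)^(1/b) = 0.5 * (716/1716)^(1/-0.126) = 514.8755 cycles

514.8755 cycles


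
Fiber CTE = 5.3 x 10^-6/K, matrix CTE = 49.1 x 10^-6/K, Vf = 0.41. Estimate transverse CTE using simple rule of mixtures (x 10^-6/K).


alpha_2 = alpha_f*Vf + alpha_m*(1-Vf) = 5.3*0.41 + 49.1*0.59 = 31.1 x 10^-6/K

31.1 x 10^-6/K


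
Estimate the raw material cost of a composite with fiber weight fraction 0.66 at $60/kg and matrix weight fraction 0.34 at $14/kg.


Cost = cost_f*Wf + cost_m*Wm = 60*0.66 + 14*0.34 = $44.36/kg

$44.36/kg


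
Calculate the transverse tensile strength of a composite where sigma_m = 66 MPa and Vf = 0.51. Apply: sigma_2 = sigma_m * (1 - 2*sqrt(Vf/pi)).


factor = 1 - 2*sqrt(0.51/pi) = 0.1942
sigma_2 = 66 * 0.1942 = 12.82 MPa

12.82 MPa


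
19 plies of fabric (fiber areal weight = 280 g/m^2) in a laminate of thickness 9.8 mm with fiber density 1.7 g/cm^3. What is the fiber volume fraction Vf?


Vf = n * FAW / (rho_f * h * 1000) = 19 * 280 / (1.7 * 9.8 * 1000) = 0.3193

0.3193


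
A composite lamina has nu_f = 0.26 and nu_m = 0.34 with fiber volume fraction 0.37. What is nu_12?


nu_12 = nu_f*Vf + nu_m*(1-Vf) = 0.26*0.37 + 0.34*0.63 = 0.3104

0.3104


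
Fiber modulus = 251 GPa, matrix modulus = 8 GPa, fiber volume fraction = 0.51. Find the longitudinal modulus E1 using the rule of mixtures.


E1 = Ef*Vf + Em*(1-Vf) = 251*0.51 + 8*0.49 = 131.93 GPa

131.93 GPa


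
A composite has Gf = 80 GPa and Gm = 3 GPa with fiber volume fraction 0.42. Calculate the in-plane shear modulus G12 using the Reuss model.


1/G12 = Vf/Gf + (1-Vf)/Gm = 0.42/80 + 0.58/3
G12 = 5.04 GPa

5.04 GPa


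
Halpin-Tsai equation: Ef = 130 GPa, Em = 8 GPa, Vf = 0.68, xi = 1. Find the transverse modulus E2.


eta = (Ef/Em - 1)/(Ef/Em + xi) = (16.25 - 1)/(16.25 + 1) = 0.8841
E2 = Em*(1+xi*eta*Vf)/(1-eta*Vf) = 32.12 GPa

32.12 GPa


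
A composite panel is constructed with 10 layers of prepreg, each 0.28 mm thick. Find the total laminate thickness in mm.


h = n * t_ply = 10 * 0.28 = 2.8 mm

2.8 mm


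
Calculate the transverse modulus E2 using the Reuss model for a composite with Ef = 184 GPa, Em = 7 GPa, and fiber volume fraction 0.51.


1/E2 = Vf/Ef + (1-Vf)/Em = 0.51/184 + 0.49/7
E2 = 13.74 GPa

13.74 GPa


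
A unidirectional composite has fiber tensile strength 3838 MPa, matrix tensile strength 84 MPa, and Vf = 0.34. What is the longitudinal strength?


sigma_1 = sigma_f*Vf + sigma_m*(1-Vf) = 3838*0.34 + 84*0.66 = 1360.4 MPa

1360.4 MPa


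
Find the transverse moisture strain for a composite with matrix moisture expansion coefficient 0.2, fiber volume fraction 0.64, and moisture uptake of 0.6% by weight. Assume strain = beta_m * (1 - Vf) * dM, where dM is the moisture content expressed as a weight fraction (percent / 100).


dM = 0.6/100 = 0.006
strain = beta_m * (1-Vf) * dM = 0.2 * 0.36 * 0.006 = 0.000432

0.000432


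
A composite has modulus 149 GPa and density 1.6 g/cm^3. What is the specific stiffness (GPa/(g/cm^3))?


Specific stiffness = E/rho = 149/1.6 = 93.1 GPa/(g/cm^3)

93.1 GPa/(g/cm^3)


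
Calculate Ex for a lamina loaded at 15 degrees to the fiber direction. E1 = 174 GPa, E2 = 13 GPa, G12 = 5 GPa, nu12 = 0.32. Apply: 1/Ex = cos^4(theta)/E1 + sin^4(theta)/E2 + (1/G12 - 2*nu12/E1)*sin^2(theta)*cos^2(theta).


cos^4(15) = 0.870513, sin^4(15) = 0.004487, sin^2(15)*cos^2(15) = 0.0625
1/G12 - 2*nu12/E1 = 1/5 - 2*0.32/174 = 0.196322 GPa^-1
1/Ex = 0.870513/174 + 0.004487/13 + 0.196322*0.0625 = 0.0176182 GPa^-1
Ex = 56.76 GPa

56.76 GPa


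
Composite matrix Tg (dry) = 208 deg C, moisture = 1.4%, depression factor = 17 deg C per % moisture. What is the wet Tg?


Tg_wet = Tg_dry - k*moisture = 208 - 17*1.4 = 184.2 deg C

184.2 deg C


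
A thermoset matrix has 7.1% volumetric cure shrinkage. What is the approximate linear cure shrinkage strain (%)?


Linear shrinkage ≈ vol_shrink/3 = 7.1/3 = 2.367%

2.367%


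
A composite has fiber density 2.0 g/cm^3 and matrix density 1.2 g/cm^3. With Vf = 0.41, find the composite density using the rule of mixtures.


rho_c = rho_f*Vf + rho_m*(1-Vf) = 2.0*0.41 + 1.2*0.59 = 1.528 g/cm^3

1.528 g/cm^3


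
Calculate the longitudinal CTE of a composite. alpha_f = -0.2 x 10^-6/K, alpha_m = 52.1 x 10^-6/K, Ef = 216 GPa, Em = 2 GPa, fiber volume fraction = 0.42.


E1 = Ef*Vf + Em*(1-Vf) = 91.88
alpha_1 = (alpha_f*Ef*Vf + alpha_m*Em*(1-Vf))/E1 = 0.46 x 10^-6/K

0.46 x 10^-6/K


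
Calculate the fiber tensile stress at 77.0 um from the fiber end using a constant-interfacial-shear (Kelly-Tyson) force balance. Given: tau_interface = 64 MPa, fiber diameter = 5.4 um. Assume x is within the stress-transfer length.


Force balance: sigma_f * (pi*d^2/4) = tau * (pi*d) * x  ->  sigma_f = 4 * tau * x / d
sigma_f = 4 * 64 * 77.0 / 5.4 = 3650.4 MPa

3650.4 MPa


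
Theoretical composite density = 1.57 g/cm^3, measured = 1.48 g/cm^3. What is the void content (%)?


Void% = (rho_theo - rho_actual)/rho_theo * 100 = (1.57 - 1.48)/1.57 * 100 = 5.73%

5.73%


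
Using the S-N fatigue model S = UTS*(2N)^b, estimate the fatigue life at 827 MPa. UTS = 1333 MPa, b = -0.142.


N = 0.5 * (S/UTS)^(1/b) = 0.5 * (827/1333)^(1/-0.142) = 14.4212 cycles

14.4212 cycles


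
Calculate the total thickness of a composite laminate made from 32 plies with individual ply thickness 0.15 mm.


h = n * t_ply = 32 * 0.15 = 4.8 mm

4.8 mm


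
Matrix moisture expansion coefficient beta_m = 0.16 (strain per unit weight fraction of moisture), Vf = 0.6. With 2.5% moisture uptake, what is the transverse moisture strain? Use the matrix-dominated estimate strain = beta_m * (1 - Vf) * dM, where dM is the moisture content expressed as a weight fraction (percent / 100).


dM = 2.5/100 = 0.025
strain = beta_m * (1-Vf) * dM = 0.16 * 0.4 * 0.025 = 0.0016

0.0016


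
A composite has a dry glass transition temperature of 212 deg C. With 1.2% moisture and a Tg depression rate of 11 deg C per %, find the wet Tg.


Tg_wet = Tg_dry - k*moisture = 212 - 11*1.2 = 198.8 deg C

198.8 deg C


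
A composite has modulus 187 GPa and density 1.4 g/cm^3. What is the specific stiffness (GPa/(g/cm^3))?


Specific stiffness = E/rho = 187/1.4 = 133.6 GPa/(g/cm^3)

133.6 GPa/(g/cm^3)


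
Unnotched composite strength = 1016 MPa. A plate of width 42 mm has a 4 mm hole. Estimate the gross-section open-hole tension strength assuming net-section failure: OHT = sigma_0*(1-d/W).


OHT = sigma_0*(1-d/W) = 1016*(1-4/42) = 919.2 MPa

919.2 MPa


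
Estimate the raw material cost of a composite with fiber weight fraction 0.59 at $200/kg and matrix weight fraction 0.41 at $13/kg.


Cost = cost_f*Wf + cost_m*Wm = 200*0.59 + 13*0.41 = $123.33/kg

$123.33/kg


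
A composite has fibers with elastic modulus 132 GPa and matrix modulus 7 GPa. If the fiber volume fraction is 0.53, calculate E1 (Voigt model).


E1 = Ef*Vf + Em*(1-Vf) = 132*0.53 + 7*0.47 = 73.25 GPa

73.25 GPa


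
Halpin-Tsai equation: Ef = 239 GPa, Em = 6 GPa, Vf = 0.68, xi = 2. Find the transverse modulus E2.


eta = (Ef/Em - 1)/(Ef/Em + xi) = (39.8333 - 1)/(39.8333 + 2) = 0.9283
E2 = Em*(1+xi*eta*Vf)/(1-eta*Vf) = 36.81 GPa

36.81 GPa


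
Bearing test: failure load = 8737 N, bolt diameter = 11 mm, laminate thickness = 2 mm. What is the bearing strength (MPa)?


sigma_br = F/(d*h) = 8737/(11*2) = 397.1 MPa

397.1 MPa


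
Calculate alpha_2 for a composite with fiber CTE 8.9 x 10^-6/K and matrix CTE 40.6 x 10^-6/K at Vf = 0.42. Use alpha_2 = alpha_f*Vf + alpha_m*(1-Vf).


alpha_2 = alpha_f*Vf + alpha_m*(1-Vf) = 8.9*0.42 + 40.6*0.58 = 27.3 x 10^-6/K

27.3 x 10^-6/K


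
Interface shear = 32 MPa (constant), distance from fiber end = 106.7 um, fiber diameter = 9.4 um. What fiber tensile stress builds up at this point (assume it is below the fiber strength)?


Force balance: sigma_f * (pi*d^2/4) = tau * (pi*d) * x  ->  sigma_f = 4 * tau * x / d
sigma_f = 4 * 32 * 106.7 / 9.4 = 1452.9 MPa

1452.9 MPa


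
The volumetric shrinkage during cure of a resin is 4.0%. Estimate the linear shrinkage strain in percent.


Linear shrinkage ≈ vol_shrink/3 = 4.0/3 = 1.333%

1.333%


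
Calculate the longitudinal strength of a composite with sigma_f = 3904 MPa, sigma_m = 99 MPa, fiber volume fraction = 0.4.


sigma_1 = sigma_f*Vf + sigma_m*(1-Vf) = 3904*0.4 + 99*0.6 = 1621.0 MPa

1621.0 MPa


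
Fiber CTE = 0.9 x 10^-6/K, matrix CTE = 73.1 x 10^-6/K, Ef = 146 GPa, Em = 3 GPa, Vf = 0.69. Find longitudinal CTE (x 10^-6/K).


E1 = Ef*Vf + Em*(1-Vf) = 101.67
alpha_1 = (alpha_f*Ef*Vf + alpha_m*Em*(1-Vf))/E1 = 1.56 x 10^-6/K

1.56 x 10^-6/K


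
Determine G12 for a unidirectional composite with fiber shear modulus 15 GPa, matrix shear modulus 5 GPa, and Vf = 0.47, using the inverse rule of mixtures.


1/G12 = Vf/Gf + (1-Vf)/Gm = 0.47/15 + 0.53/5
G12 = 7.28 GPa

7.28 GPa


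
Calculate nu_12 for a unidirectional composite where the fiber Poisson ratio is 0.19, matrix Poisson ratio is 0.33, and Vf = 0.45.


nu_12 = nu_f*Vf + nu_m*(1-Vf) = 0.19*0.45 + 0.33*0.55 = 0.267

0.267


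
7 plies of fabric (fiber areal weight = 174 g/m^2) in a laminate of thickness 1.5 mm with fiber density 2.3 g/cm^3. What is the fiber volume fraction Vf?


Vf = n * FAW / (rho_f * h * 1000) = 7 * 174 / (2.3 * 1.5 * 1000) = 0.353

0.353


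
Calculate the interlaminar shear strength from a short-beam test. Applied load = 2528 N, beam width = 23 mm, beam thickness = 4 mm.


ILSS = 3F/(4bh) = 3*2528/(4*23*4) = 20.61 MPa

20.61 MPa


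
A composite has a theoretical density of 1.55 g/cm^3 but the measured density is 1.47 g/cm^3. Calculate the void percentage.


Void% = (rho_theo - rho_actual)/rho_theo * 100 = (1.55 - 1.47)/1.55 * 100 = 5.16%

5.16%


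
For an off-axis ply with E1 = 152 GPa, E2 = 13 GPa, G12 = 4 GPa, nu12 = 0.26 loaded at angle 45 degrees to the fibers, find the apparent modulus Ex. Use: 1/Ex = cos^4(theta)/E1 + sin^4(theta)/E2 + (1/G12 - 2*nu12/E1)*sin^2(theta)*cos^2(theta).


cos^4(45) = 0.25, sin^4(45) = 0.25, sin^2(45)*cos^2(45) = 0.25
1/G12 - 2*nu12/E1 = 1/4 - 2*0.26/152 = 0.246579 GPa^-1
1/Ex = 0.25/152 + 0.25/13 + 0.246579*0.25 = 0.0825202 GPa^-1
Ex = 12.12 GPa

12.12 GPa


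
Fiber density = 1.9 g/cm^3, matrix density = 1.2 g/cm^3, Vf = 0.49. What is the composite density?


rho_c = rho_f*Vf + rho_m*(1-Vf) = 1.9*0.49 + 1.2*0.51 = 1.543 g/cm^3

1.543 g/cm^3


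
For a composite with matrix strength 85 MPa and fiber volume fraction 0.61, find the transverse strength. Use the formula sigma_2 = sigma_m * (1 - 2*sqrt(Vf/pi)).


factor = 1 - 2*sqrt(0.61/pi) = 0.1187
sigma_2 = 85 * 0.1187 = 10.09 MPa

10.09 MPa


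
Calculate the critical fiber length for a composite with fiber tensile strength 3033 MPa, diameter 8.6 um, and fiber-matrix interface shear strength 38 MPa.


Lc = sigma_f * d / (2 * tau_i) = 3033 * 8.6 / (2 * 38) = 343.2 um

343.2 um


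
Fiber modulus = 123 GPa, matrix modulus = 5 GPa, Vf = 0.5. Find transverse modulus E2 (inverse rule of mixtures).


1/E2 = Vf/Ef + (1-Vf)/Em = 0.5/123 + 0.5/5
E2 = 9.61 GPa

9.61 GPa


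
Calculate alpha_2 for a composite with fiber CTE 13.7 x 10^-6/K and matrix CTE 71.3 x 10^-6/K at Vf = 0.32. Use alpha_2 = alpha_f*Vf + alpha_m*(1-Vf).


alpha_2 = alpha_f*Vf + alpha_m*(1-Vf) = 13.7*0.32 + 71.3*0.68 = 52.9 x 10^-6/K

52.9 x 10^-6/K


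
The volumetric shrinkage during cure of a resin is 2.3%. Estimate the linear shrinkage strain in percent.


Linear shrinkage ≈ vol_shrink/3 = 2.3/3 = 0.767%

0.767%


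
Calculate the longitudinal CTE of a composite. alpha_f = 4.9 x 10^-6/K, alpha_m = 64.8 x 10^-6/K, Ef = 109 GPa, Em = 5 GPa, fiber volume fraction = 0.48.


E1 = Ef*Vf + Em*(1-Vf) = 54.92
alpha_1 = (alpha_f*Ef*Vf + alpha_m*Em*(1-Vf))/E1 = 7.74 x 10^-6/K

7.74 x 10^-6/K


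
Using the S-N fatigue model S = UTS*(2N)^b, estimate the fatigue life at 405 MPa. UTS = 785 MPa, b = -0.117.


N = 0.5 * (S/UTS)^(1/b) = 0.5 * (405/785)^(1/-0.117) = 143.0558 cycles

143.0558 cycles


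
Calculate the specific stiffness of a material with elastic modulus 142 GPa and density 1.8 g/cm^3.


Specific stiffness = E/rho = 142/1.8 = 78.9 GPa/(g/cm^3)

78.9 GPa/(g/cm^3)


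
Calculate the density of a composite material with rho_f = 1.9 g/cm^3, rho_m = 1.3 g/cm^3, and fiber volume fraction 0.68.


rho_c = rho_f*Vf + rho_m*(1-Vf) = 1.9*0.68 + 1.3*0.32 = 1.708 g/cm^3

1.708 g/cm^3


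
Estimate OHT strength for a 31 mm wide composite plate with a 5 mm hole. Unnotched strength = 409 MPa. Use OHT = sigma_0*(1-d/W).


OHT = sigma_0*(1-d/W) = 409*(1-5/31) = 343.0 MPa

343.0 MPa


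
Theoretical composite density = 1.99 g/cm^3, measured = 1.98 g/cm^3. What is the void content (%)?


Void% = (rho_theo - rho_actual)/rho_theo * 100 = (1.99 - 1.98)/1.99 * 100 = 0.5%

0.5%


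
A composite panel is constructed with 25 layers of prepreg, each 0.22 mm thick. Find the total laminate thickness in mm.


h = n * t_ply = 25 * 0.22 = 5.5 mm

5.5 mm


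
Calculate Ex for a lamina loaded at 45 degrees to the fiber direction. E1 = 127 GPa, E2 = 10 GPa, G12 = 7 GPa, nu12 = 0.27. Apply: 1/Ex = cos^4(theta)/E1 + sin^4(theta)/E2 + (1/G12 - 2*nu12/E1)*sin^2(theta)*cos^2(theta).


cos^4(45) = 0.25, sin^4(45) = 0.25, sin^2(45)*cos^2(45) = 0.25
1/G12 - 2*nu12/E1 = 1/7 - 2*0.27/127 = 0.138605 GPa^-1
1/Ex = 0.25/127 + 0.25/10 + 0.138605*0.25 = 0.0616198 GPa^-1
Ex = 16.23 GPa

16.23 GPa


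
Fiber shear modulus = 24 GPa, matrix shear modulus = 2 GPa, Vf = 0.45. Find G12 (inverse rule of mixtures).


1/G12 = Vf/Gf + (1-Vf)/Gm = 0.45/24 + 0.55/2
G12 = 3.4 GPa

3.4 GPa


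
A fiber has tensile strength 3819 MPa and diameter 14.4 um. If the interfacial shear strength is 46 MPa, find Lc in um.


Lc = sigma_f * d / (2 * tau_i) = 3819 * 14.4 / (2 * 46) = 597.8 um

597.8 um


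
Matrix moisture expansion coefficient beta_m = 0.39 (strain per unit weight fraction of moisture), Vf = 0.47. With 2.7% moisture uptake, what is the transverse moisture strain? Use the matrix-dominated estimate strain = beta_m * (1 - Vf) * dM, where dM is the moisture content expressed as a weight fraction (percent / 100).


dM = 2.7/100 = 0.027
strain = beta_m * (1-Vf) * dM = 0.39 * 0.53 * 0.027 = 0.0055809

0.0055809


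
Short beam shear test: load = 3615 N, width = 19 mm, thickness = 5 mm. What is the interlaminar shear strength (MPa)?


ILSS = 3F/(4bh) = 3*3615/(4*19*5) = 28.54 MPa

28.54 MPa


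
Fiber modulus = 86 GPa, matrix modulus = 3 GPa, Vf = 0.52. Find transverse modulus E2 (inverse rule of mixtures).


1/E2 = Vf/Ef + (1-Vf)/Em = 0.52/86 + 0.48/3
E2 = 6.02 GPa

6.02 GPa


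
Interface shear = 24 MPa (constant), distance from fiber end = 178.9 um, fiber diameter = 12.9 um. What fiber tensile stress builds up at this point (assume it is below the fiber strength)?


Force balance: sigma_f * (pi*d^2/4) = tau * (pi*d) * x  ->  sigma_f = 4 * tau * x / d
sigma_f = 4 * 24 * 178.9 / 12.9 = 1331.3 MPa

1331.3 MPa


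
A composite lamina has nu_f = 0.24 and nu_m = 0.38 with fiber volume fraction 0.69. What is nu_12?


nu_12 = nu_f*Vf + nu_m*(1-Vf) = 0.24*0.69 + 0.38*0.31 = 0.2834

0.2834


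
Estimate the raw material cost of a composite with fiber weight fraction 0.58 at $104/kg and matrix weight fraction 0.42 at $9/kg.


Cost = cost_f*Wf + cost_m*Wm = 104*0.58 + 9*0.42 = $64.1/kg

$64.1/kg


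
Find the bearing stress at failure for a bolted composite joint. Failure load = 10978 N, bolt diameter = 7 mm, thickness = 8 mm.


sigma_br = F/(d*h) = 10978/(7*8) = 196.0 MPa

196.0 MPa


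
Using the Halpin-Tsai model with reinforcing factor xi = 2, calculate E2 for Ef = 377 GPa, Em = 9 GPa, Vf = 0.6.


eta = (Ef/Em - 1)/(Ef/Em + xi) = (41.8889 - 1)/(41.8889 + 2) = 0.9316
E2 = Em*(1+xi*eta*Vf)/(1-eta*Vf) = 43.22 GPa

43.22 GPa


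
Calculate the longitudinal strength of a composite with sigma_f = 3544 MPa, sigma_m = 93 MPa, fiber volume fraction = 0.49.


sigma_1 = sigma_f*Vf + sigma_m*(1-Vf) = 3544*0.49 + 93*0.51 = 1784.0 MPa

1784.0 MPa


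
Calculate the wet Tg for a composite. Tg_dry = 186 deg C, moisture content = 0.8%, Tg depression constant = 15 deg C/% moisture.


Tg_wet = Tg_dry - k*moisture = 186 - 15*0.8 = 174.0 deg C

174.0 deg C


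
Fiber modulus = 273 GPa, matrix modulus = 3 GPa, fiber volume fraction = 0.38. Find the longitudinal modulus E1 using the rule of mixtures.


E1 = Ef*Vf + Em*(1-Vf) = 273*0.38 + 3*0.62 = 105.6 GPa

105.6 GPa


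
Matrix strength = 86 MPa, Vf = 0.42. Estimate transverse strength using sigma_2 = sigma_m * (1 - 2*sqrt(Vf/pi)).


factor = 1 - 2*sqrt(0.42/pi) = 0.2687
sigma_2 = 86 * 0.2687 = 23.11 MPa

23.11 MPa


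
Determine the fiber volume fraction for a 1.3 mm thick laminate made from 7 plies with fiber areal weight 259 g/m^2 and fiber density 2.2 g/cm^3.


Vf = n * FAW / (rho_f * h * 1000) = 7 * 259 / (2.2 * 1.3 * 1000) = 0.6339

0.6339


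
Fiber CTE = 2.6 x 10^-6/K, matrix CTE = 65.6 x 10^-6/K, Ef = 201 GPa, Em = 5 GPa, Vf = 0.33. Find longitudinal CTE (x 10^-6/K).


E1 = Ef*Vf + Em*(1-Vf) = 69.68
alpha_1 = (alpha_f*Ef*Vf + alpha_m*Em*(1-Vf))/E1 = 5.63 x 10^-6/K

5.63 x 10^-6/K


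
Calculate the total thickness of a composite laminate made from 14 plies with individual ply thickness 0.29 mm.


h = n * t_ply = 14 * 0.29 = 4.06 mm

4.06 mm


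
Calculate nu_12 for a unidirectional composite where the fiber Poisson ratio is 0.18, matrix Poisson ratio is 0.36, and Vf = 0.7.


nu_12 = nu_f*Vf + nu_m*(1-Vf) = 0.18*0.7 + 0.36*0.3 = 0.234

0.234


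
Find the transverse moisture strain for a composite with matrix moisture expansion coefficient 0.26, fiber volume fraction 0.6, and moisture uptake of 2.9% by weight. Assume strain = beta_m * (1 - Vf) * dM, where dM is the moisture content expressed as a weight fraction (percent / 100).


dM = 2.9/100 = 0.029
strain = beta_m * (1-Vf) * dM = 0.26 * 0.4 * 0.029 = 0.003016

0.003016


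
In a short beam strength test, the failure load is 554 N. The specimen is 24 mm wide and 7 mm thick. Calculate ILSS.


ILSS = 3F/(4bh) = 3*554/(4*24*7) = 2.47 MPa

2.47 MPa


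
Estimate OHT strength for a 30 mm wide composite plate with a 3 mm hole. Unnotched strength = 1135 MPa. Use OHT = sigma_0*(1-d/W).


OHT = sigma_0*(1-d/W) = 1135*(1-3/30) = 1021.5 MPa

1021.5 MPa


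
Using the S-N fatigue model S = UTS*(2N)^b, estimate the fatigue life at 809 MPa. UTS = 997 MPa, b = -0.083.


N = 0.5 * (S/UTS)^(1/b) = 0.5 * (809/997)^(1/-0.083) = 6.1987 cycles

6.1987 cycles


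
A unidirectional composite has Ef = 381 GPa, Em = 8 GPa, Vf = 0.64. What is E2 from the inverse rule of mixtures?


1/E2 = Vf/Ef + (1-Vf)/Em = 0.64/381 + 0.36/8
E2 = 21.42 GPa

21.42 GPa


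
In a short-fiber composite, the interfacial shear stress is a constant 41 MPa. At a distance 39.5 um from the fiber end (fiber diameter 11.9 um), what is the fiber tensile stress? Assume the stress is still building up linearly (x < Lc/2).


Force balance: sigma_f * (pi*d^2/4) = tau * (pi*d) * x  ->  sigma_f = 4 * tau * x / d
sigma_f = 4 * 41 * 39.5 / 11.9 = 544.4 MPa

544.4 MPa


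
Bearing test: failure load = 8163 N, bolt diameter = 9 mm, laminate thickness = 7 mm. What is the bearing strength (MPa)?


sigma_br = F/(d*h) = 8163/(9*7) = 129.6 MPa

129.6 MPa


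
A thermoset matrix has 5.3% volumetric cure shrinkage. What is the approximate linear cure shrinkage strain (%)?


Linear shrinkage ≈ vol_shrink/3 = 5.3/3 = 1.767%

1.767%


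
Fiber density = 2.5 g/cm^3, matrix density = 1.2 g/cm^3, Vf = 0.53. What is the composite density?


rho_c = rho_f*Vf + rho_m*(1-Vf) = 2.5*0.53 + 1.2*0.47 = 1.889 g/cm^3

1.889 g/cm^3


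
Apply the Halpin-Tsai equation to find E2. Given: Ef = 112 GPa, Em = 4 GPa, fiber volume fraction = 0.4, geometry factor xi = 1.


eta = (Ef/Em - 1)/(Ef/Em + xi) = (28.0 - 1)/(28.0 + 1) = 0.931
E2 = Em*(1+xi*eta*Vf)/(1-eta*Vf) = 8.75 GPa

8.75 GPa


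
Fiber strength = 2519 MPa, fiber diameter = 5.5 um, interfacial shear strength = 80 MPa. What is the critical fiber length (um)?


Lc = sigma_f * d / (2 * tau_i) = 2519 * 5.5 / (2 * 80) = 86.6 um

86.6 um


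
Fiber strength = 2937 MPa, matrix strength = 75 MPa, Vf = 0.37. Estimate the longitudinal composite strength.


sigma_1 = sigma_f*Vf + sigma_m*(1-Vf) = 2937*0.37 + 75*0.63 = 1133.9 MPa

1133.9 MPa


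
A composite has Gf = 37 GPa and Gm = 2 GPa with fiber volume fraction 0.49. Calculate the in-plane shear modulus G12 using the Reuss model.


1/G12 = Vf/Gf + (1-Vf)/Gm = 0.49/37 + 0.51/2
G12 = 3.73 GPa

3.73 GPa


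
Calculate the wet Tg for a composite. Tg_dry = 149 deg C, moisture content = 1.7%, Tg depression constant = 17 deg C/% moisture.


Tg_wet = Tg_dry - k*moisture = 149 - 17*1.7 = 120.1 deg C

120.1 deg C


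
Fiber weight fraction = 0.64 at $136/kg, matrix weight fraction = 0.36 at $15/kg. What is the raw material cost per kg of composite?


Cost = cost_f*Wf + cost_m*Wm = 136*0.64 + 15*0.36 = $92.44/kg

$92.44/kg


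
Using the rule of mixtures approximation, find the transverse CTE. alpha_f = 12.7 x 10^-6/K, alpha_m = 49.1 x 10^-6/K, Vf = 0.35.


alpha_2 = alpha_f*Vf + alpha_m*(1-Vf) = 12.7*0.35 + 49.1*0.65 = 36.4 x 10^-6/K

36.4 x 10^-6/K


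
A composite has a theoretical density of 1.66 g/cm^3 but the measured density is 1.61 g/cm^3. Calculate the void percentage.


Void% = (rho_theo - rho_actual)/rho_theo * 100 = (1.66 - 1.61)/1.66 * 100 = 3.01%

3.01%


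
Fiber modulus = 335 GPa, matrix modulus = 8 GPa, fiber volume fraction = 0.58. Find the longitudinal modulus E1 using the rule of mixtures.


E1 = Ef*Vf + Em*(1-Vf) = 335*0.58 + 8*0.42 = 197.66 GPa

197.66 GPa


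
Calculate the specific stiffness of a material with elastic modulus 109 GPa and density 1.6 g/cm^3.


Specific stiffness = E/rho = 109/1.6 = 68.1 GPa/(g/cm^3)

68.1 GPa/(g/cm^3)


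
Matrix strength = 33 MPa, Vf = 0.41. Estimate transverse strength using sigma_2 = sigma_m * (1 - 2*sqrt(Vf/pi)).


factor = 1 - 2*sqrt(0.41/pi) = 0.2775
sigma_2 = 33 * 0.2775 = 9.16 MPa

9.16 MPa


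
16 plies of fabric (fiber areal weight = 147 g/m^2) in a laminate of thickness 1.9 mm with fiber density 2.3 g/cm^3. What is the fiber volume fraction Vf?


Vf = n * FAW / (rho_f * h * 1000) = 16 * 147 / (2.3 * 1.9 * 1000) = 0.5382

0.5382


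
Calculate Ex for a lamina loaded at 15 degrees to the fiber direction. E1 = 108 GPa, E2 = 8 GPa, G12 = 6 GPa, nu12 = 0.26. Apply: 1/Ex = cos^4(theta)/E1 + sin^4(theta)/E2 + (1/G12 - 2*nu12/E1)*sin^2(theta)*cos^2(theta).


cos^4(15) = 0.870513, sin^4(15) = 0.004487, sin^2(15)*cos^2(15) = 0.0625
1/G12 - 2*nu12/E1 = 1/6 - 2*0.26/108 = 0.161852 GPa^-1
1/Ex = 0.870513/108 + 0.004487/8 + 0.161852*0.0625 = 0.018737 GPa^-1
Ex = 53.37 GPa

53.37 GPa


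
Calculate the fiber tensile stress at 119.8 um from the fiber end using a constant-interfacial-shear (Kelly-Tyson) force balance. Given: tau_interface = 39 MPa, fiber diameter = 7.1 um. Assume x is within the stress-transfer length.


Force balance: sigma_f * (pi*d^2/4) = tau * (pi*d) * x  ->  sigma_f = 4 * tau * x / d
sigma_f = 4 * 39 * 119.8 / 7.1 = 2632.2 MPa

2632.2 MPa


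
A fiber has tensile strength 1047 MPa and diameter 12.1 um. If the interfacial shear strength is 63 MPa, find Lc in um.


Lc = sigma_f * d / (2 * tau_i) = 1047 * 12.1 / (2 * 63) = 100.5 um

100.5 um


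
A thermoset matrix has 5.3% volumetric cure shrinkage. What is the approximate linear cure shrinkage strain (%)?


Linear shrinkage ≈ vol_shrink/3 = 5.3/3 = 1.767%

1.767%


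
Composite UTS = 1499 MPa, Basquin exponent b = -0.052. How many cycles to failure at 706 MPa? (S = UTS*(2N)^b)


N = 0.5 * (S/UTS)^(1/b) = 0.5 * (706/1499)^(1/-0.052) = 971342.8303 cycles

971342.8303 cycles


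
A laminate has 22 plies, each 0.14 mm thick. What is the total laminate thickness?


h = n * t_ply = 22 * 0.14 = 3.08 mm

3.08 mm


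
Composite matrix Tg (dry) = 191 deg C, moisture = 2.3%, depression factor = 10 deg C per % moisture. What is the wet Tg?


Tg_wet = Tg_dry - k*moisture = 191 - 10*2.3 = 168.0 deg C

168.0 deg C


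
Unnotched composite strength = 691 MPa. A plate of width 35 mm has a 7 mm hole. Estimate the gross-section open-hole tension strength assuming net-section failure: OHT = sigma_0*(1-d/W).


OHT = sigma_0*(1-d/W) = 691*(1-7/35) = 552.8 MPa

552.8 MPa


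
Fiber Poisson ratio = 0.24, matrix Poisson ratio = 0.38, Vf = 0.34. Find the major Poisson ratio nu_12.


nu_12 = nu_f*Vf + nu_m*(1-Vf) = 0.24*0.34 + 0.38*0.66 = 0.3324

0.3324


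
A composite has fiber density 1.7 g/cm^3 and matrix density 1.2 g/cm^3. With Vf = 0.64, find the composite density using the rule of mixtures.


rho_c = rho_f*Vf + rho_m*(1-Vf) = 1.7*0.64 + 1.2*0.36 = 1.52 g/cm^3

1.52 g/cm^3


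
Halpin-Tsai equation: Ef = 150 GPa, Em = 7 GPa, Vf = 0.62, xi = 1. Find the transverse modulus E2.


eta = (Ef/Em - 1)/(Ef/Em + xi) = (21.4286 - 1)/(21.4286 + 1) = 0.9108
E2 = Em*(1+xi*eta*Vf)/(1-eta*Vf) = 25.16 GPa

25.16 GPa


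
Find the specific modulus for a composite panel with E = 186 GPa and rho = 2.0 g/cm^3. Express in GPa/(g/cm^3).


Specific stiffness = E/rho = 186/2.0 = 93.0 GPa/(g/cm^3)

93.0 GPa/(g/cm^3)


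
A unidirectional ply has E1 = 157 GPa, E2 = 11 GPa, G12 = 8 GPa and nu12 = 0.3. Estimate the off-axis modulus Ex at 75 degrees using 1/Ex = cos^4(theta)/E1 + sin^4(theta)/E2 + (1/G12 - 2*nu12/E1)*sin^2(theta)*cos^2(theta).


cos^4(75) = 0.004487, sin^4(75) = 0.870513, sin^2(75)*cos^2(75) = 0.0625
1/G12 - 2*nu12/E1 = 1/8 - 2*0.3/157 = 0.121178 GPa^-1
1/Ex = 0.004487/157 + 0.870513/11 + 0.121178*0.0625 = 0.0867397 GPa^-1
Ex = 11.53 GPa

11.53 GPa


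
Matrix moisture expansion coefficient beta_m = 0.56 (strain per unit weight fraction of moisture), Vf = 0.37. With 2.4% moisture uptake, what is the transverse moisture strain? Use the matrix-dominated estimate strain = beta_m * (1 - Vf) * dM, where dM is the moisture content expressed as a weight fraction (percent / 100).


dM = 2.4/100 = 0.024
strain = beta_m * (1-Vf) * dM = 0.56 * 0.63 * 0.024 = 0.0084672

0.0084672


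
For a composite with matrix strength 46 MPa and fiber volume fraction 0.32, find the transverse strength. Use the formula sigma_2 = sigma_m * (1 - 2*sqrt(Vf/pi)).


factor = 1 - 2*sqrt(0.32/pi) = 0.3617
sigma_2 = 46 * 0.3617 = 16.64 MPa

16.64 MPa


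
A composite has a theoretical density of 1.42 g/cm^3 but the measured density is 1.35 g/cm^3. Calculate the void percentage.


Void% = (rho_theo - rho_actual)/rho_theo * 100 = (1.42 - 1.35)/1.42 * 100 = 4.93%

4.93%


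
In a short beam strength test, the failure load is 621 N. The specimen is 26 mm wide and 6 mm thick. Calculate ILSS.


ILSS = 3F/(4bh) = 3*621/(4*26*6) = 2.99 MPa

2.99 MPa


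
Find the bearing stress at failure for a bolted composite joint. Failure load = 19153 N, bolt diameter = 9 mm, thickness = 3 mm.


sigma_br = F/(d*h) = 19153/(9*3) = 709.4 MPa

709.4 MPa


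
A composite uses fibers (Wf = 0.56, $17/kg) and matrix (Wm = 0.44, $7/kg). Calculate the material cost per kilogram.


Cost = cost_f*Wf + cost_m*Wm = 17*0.56 + 7*0.44 = $12.6/kg

$12.6/kg


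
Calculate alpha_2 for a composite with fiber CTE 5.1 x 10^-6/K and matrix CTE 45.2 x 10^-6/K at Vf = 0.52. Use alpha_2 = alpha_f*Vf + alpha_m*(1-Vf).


alpha_2 = alpha_f*Vf + alpha_m*(1-Vf) = 5.1*0.52 + 45.2*0.48 = 24.3 x 10^-6/K

24.3 x 10^-6/K


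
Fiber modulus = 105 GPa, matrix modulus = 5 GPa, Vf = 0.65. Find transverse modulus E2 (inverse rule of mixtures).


1/E2 = Vf/Ef + (1-Vf)/Em = 0.65/105 + 0.35/5
E2 = 13.13 GPa

13.13 GPa


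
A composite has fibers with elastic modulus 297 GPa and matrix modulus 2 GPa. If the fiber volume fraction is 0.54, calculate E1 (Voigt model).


E1 = Ef*Vf + Em*(1-Vf) = 297*0.54 + 2*0.46 = 161.3 GPa

161.3 GPa


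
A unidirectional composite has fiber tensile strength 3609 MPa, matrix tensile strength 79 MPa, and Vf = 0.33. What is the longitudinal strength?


sigma_1 = sigma_f*Vf + sigma_m*(1-Vf) = 3609*0.33 + 79*0.67 = 1243.9 MPa

1243.9 MPa


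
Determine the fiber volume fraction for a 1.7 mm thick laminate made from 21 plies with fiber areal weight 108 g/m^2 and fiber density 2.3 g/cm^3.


Vf = n * FAW / (rho_f * h * 1000) = 21 * 108 / (2.3 * 1.7 * 1000) = 0.5801

0.5801


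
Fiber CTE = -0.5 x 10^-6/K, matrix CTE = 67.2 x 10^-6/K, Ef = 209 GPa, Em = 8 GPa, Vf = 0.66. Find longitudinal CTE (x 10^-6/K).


E1 = Ef*Vf + Em*(1-Vf) = 140.66
alpha_1 = (alpha_f*Ef*Vf + alpha_m*Em*(1-Vf))/E1 = 0.81 x 10^-6/K

0.81 x 10^-6/K


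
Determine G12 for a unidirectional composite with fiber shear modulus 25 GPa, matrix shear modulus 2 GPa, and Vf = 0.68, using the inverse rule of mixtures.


1/G12 = Vf/Gf + (1-Vf)/Gm = 0.68/25 + 0.32/2
G12 = 5.34 GPa

5.34 GPa


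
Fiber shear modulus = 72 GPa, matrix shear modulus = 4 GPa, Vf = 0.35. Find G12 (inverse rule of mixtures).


1/G12 = Vf/Gf + (1-Vf)/Gm = 0.35/72 + 0.65/4
G12 = 5.98 GPa

5.98 GPa


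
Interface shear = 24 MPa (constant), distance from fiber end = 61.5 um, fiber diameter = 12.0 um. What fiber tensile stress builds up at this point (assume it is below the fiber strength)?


Force balance: sigma_f * (pi*d^2/4) = tau * (pi*d) * x  ->  sigma_f = 4 * tau * x / d
sigma_f = 4 * 24 * 61.5 / 12.0 = 492.0 MPa

492.0 MPa


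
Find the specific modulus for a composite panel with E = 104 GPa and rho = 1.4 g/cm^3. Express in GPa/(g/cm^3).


Specific stiffness = E/rho = 104/1.4 = 74.3 GPa/(g/cm^3)

74.3 GPa/(g/cm^3)


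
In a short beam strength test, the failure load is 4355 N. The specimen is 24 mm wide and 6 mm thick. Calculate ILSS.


ILSS = 3F/(4bh) = 3*4355/(4*24*6) = 22.68 MPa

22.68 MPa


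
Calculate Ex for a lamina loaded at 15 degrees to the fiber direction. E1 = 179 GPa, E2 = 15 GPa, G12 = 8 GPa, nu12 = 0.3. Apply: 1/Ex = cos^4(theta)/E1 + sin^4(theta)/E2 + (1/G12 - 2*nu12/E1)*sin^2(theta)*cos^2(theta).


cos^4(15) = 0.870513, sin^4(15) = 0.004487, sin^2(15)*cos^2(15) = 0.0625
1/G12 - 2*nu12/E1 = 1/8 - 2*0.3/179 = 0.121648 GPa^-1
1/Ex = 0.870513/179 + 0.004487/15 + 0.121648*0.0625 = 0.0127654 GPa^-1
Ex = 78.34 GPa

78.34 GPa


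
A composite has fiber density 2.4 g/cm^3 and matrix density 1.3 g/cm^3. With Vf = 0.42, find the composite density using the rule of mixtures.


rho_c = rho_f*Vf + rho_m*(1-Vf) = 2.4*0.42 + 1.3*0.58 = 1.762 g/cm^3

1.762 g/cm^3


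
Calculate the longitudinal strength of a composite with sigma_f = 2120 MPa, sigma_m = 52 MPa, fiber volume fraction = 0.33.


sigma_1 = sigma_f*Vf + sigma_m*(1-Vf) = 2120*0.33 + 52*0.67 = 734.4 MPa

734.4 MPa


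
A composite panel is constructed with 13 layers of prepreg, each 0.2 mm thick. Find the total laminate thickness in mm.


h = n * t_ply = 13 * 0.2 = 2.6 mm

2.6 mm


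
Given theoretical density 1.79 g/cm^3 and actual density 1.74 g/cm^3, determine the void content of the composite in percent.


Void% = (rho_theo - rho_actual)/rho_theo * 100 = (1.79 - 1.74)/1.79 * 100 = 2.79%

2.79%


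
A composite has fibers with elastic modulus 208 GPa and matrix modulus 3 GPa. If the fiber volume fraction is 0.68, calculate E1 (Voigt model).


E1 = Ef*Vf + Em*(1-Vf) = 208*0.68 + 3*0.32 = 142.4 GPa

142.4 GPa


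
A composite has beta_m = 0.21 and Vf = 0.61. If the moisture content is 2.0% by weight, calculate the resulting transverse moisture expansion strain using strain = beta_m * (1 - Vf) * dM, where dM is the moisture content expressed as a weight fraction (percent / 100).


dM = 2.0/100 = 0.02
strain = beta_m * (1-Vf) * dM = 0.21 * 0.39 * 0.02 = 0.001638

0.001638


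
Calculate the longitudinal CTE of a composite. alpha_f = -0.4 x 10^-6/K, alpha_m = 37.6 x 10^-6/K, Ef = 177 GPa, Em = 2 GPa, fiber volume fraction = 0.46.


E1 = Ef*Vf + Em*(1-Vf) = 82.5
alpha_1 = (alpha_f*Ef*Vf + alpha_m*Em*(1-Vf))/E1 = 0.1 x 10^-6/K

0.1 x 10^-6/K


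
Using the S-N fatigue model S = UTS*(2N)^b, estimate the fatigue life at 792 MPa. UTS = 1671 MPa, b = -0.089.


N = 0.5 * (S/UTS)^(1/b) = 0.5 * (792/1671)^(1/-0.089) = 2199.0884 cycles

2199.0884 cycles


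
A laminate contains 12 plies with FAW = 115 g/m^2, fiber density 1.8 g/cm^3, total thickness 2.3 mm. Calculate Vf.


Vf = n * FAW / (rho_f * h * 1000) = 12 * 115 / (1.8 * 2.3 * 1000) = 0.3333

0.3333


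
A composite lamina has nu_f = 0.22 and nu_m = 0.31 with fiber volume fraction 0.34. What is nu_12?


nu_12 = nu_f*Vf + nu_m*(1-Vf) = 0.22*0.34 + 0.31*0.66 = 0.2794

0.2794


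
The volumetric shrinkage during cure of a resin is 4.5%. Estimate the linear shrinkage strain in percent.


Linear shrinkage ≈ vol_shrink/3 = 4.5/3 = 1.5%

1.5%


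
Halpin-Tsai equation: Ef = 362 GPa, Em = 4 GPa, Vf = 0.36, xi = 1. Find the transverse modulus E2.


eta = (Ef/Em - 1)/(Ef/Em + xi) = (90.5 - 1)/(90.5 + 1) = 0.9781
E2 = Em*(1+xi*eta*Vf)/(1-eta*Vf) = 8.35 GPa

8.35 GPa


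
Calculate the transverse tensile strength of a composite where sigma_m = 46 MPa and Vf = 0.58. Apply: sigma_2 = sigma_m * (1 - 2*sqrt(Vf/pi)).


factor = 1 - 2*sqrt(0.58/pi) = 0.1407
sigma_2 = 46 * 0.1407 = 6.47 MPa

6.47 MPa


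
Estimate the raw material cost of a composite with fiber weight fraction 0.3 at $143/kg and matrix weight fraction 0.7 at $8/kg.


Cost = cost_f*Wf + cost_m*Wm = 143*0.3 + 8*0.7 = $48.5/kg

$48.5/kg


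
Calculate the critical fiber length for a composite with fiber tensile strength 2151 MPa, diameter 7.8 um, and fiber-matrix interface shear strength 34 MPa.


Lc = sigma_f * d / (2 * tau_i) = 2151 * 7.8 / (2 * 34) = 246.7 um

246.7 um


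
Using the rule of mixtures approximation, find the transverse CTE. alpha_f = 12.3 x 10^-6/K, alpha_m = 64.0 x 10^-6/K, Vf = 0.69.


alpha_2 = alpha_f*Vf + alpha_m*(1-Vf) = 12.3*0.69 + 64.0*0.31 = 28.3 x 10^-6/K

28.3 x 10^-6/K


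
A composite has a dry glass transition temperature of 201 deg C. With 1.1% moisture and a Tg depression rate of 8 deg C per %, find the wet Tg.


Tg_wet = Tg_dry - k*moisture = 201 - 8*1.1 = 192.2 deg C

192.2 deg C


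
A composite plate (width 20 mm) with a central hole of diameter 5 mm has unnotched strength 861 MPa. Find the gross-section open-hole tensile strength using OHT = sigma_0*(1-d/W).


OHT = sigma_0*(1-d/W) = 861*(1-5/20) = 645.8 MPa

645.8 MPa


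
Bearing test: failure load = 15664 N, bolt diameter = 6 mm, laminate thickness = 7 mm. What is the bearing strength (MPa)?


sigma_br = F/(d*h) = 15664/(6*7) = 373.0 MPa

373.0 MPa


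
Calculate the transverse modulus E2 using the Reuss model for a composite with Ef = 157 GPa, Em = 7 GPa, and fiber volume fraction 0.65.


1/E2 = Vf/Ef + (1-Vf)/Em = 0.65/157 + 0.35/7
E2 = 18.47 GPa

18.47 GPa


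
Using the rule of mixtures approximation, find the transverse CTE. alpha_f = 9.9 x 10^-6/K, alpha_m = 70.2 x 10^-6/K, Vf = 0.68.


alpha_2 = alpha_f*Vf + alpha_m*(1-Vf) = 9.9*0.68 + 70.2*0.32 = 29.2 x 10^-6/K

29.2 x 10^-6/K


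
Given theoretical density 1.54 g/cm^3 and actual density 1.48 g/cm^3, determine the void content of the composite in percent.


Void% = (rho_theo - rho_actual)/rho_theo * 100 = (1.54 - 1.48)/1.54 * 100 = 3.9%

3.9%


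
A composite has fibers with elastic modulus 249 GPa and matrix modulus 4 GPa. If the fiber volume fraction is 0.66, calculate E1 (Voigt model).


E1 = Ef*Vf + Em*(1-Vf) = 249*0.66 + 4*0.34 = 165.7 GPa

165.7 GPa


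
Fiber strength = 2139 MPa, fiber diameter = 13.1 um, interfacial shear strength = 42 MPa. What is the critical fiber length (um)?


Lc = sigma_f * d / (2 * tau_i) = 2139 * 13.1 / (2 * 42) = 333.6 um

333.6 um


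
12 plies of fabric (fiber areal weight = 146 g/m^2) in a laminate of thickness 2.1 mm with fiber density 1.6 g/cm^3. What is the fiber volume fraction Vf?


Vf = n * FAW / (rho_f * h * 1000) = 12 * 146 / (1.6 * 2.1 * 1000) = 0.5214

0.5214


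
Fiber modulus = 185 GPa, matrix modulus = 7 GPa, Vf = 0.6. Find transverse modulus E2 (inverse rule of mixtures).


1/E2 = Vf/Ef + (1-Vf)/Em = 0.6/185 + 0.4/7
E2 = 16.56 GPa

16.56 GPa


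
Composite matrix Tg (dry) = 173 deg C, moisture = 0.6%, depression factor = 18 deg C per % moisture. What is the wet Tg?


Tg_wet = Tg_dry - k*moisture = 173 - 18*0.6 = 162.2 deg C

162.2 deg C


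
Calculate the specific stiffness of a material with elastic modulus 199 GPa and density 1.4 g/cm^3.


Specific stiffness = E/rho = 199/1.4 = 142.1 GPa/(g/cm^3)

142.1 GPa/(g/cm^3)


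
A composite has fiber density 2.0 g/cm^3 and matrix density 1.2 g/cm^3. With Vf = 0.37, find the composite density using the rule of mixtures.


rho_c = rho_f*Vf + rho_m*(1-Vf) = 2.0*0.37 + 1.2*0.63 = 1.496 g/cm^3

1.496 g/cm^3


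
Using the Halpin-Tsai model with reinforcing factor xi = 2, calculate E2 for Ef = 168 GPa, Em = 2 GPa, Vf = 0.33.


eta = (Ef/Em - 1)/(Ef/Em + xi) = (84.0 - 1)/(84.0 + 2) = 0.9651
E2 = Em*(1+xi*eta*Vf)/(1-eta*Vf) = 4.8 GPa

4.8 GPa


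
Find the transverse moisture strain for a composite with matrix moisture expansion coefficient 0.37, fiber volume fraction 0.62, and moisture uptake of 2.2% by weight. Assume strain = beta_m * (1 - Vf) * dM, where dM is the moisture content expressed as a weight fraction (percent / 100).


dM = 2.2/100 = 0.022
strain = beta_m * (1-Vf) * dM = 0.37 * 0.38 * 0.022 = 0.0030932

0.0030932


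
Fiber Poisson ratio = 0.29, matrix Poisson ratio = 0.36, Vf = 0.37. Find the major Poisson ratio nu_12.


nu_12 = nu_f*Vf + nu_m*(1-Vf) = 0.29*0.37 + 0.36*0.63 = 0.3341

0.3341


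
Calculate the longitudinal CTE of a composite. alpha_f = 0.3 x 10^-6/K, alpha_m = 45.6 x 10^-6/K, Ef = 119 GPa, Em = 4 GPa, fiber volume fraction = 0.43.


E1 = Ef*Vf + Em*(1-Vf) = 53.45
alpha_1 = (alpha_f*Ef*Vf + alpha_m*Em*(1-Vf))/E1 = 2.23 x 10^-6/K

2.23 x 10^-6/K


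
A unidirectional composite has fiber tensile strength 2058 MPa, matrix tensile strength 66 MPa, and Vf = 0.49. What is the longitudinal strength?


sigma_1 = sigma_f*Vf + sigma_m*(1-Vf) = 2058*0.49 + 66*0.51 = 1042.1 MPa

1042.1 MPa


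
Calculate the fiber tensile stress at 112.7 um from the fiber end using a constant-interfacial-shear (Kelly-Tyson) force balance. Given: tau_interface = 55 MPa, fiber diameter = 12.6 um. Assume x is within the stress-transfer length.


Force balance: sigma_f * (pi*d^2/4) = tau * (pi*d) * x  ->  sigma_f = 4 * tau * x / d
sigma_f = 4 * 55 * 112.7 / 12.6 = 1967.8 MPa

1967.8 MPa


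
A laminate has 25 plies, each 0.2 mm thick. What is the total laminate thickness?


h = n * t_ply = 25 * 0.2 = 5.0 mm

5.0 mm


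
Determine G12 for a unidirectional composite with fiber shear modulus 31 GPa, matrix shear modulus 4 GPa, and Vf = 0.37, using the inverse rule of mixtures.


1/G12 = Vf/Gf + (1-Vf)/Gm = 0.37/31 + 0.63/4
G12 = 5.9 GPa

5.9 GPa
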